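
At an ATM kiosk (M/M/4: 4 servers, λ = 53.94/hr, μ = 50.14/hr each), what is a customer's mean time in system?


a = 1.0758; ρ = 0.2689; P₀ = 0.340334
Lq = P₀·a^c·ρ/(c!(1−ρ)²) = 0.009558
Wq = Lq/λ = 0.009558/53.94 = 0.0001772 hr
W = Wq + 1/μ = 0.0001772 + 0.01994 = 0.02012 hr

Final: 0.02012 hr


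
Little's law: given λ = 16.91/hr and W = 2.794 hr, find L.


L = λW = 16.91·2.794 = 47.2465

Final: 47.2465


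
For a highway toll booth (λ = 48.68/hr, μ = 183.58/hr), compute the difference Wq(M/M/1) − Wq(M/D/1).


ρ = 48.68/183.58 = 0.2652
Wq(M/M/1) = ρ/(μ−λ) = 0.2652/134.90 = 0.001966 hr
Wq(M/D/1) = ρ/(2(μ−λ)) = 0.0009828 hr
Savings = 0.001966 − 0.0009828 = 0.0009828 hr

Final: 0.0009828 hr


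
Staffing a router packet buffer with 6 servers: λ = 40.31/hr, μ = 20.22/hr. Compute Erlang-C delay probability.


a = λ/μ = 1.9936; ρ = a/6 = 0.3323
P₀ = 0.136011 (from M/M/c formula)
C(c,a) = [a^c/(c!(1−ρ))]·P₀ = [62.77546/(720·0.6677)]·0.136011
= 0.13057·0.136011 = 0.017759

Final: 0.017759


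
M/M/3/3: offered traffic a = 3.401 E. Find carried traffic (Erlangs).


B(3,3.401) = 0.391644 (Erlang-B)
Carried load = a(1 − B) = 3.401·(1 − 0.391644) = 3.401·0.608356 = 2.0690 E

Final: 2.0690 Erlangs


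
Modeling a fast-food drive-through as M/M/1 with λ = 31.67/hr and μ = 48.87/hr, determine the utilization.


ρ = λ/μ = 31.67/48.87 = 0.6480

Final: 0.6480


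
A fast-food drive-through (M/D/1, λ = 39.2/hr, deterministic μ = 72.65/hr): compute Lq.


ρ = 39.2/72.65 = 0.5396
M/D/1: Lq = ρ²/(2(1−ρ)) = 0.2911/(2·0.4604) = 0.31616

Final: 0.31616


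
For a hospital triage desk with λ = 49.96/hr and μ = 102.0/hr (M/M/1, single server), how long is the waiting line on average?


ρ = 49.96/102.0 = 0.4898
Lq = ρ²/(1−ρ) = 0.2399/0.5102 = 0.4702

Final: 0.4702


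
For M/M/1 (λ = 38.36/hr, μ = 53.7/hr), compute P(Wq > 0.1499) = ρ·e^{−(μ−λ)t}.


ρ = 38.36/53.7 = 0.7143
P(Wq > t) = ρ·e^{−(μ−λ)t} = 0.7143·e^{−2.2995}
= 0.7143·0.100312 = 0.071657

Final: 0.071657


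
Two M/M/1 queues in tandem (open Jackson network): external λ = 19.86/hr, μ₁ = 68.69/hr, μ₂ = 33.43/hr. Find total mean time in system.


Each node sees arrival rate λ = 19.86/hr (tandem ⇒ throughput preserved).
W₁ = 1/(μ₁−λ) = 1/(68.69−19.86) = 0.02048 hr
W₂ = 1/(μ₂−λ) = 1/(33.43−19.86) = 0.07369 hr
W_total = W₁ + W₂ = 0.02048 + 0.07369 = 0.09417 hr

Final: 0.09417 hr


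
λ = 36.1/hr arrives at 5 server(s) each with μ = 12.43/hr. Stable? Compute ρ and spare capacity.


Total capacity cμ = 5·12.43 = 62.15/hr
ρ = λ/(cμ) = 36.1/62.15 = 0.5809
Stable ⇔ ρ < 1: YES
Spare capacity = cμ − λ = 62.15 − 36.1 = 26.05/hr

Final: ρ = 0.5809; stable; margin = 26.05/hr


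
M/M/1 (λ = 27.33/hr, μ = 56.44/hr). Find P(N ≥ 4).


ρ = 27.33/56.44 = 0.4842
P(N ≥ n) = ρ^n = 0.4842^4 = 0.054981

Final: 0.054981


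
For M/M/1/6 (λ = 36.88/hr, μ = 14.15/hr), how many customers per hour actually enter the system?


ρ = 2.6064; P_K = (1−ρ)ρ^6/(1−ρ^7) = 0.617078
λ_eff = λ(1 − P_K) = 36.88·(1 − 0.617078) = 36.88·0.382922 = 14.1221 /hr

Final: 14.1221 /hr


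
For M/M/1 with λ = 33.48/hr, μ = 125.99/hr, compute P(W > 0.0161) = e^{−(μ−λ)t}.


W ~ Exponential(μ−λ) for M/M/1.
μ − λ = 125.99 − 33.48 = 92.5100
P(W > t) = e^{−(μ−λ)t} = e^{−1.4894} = 0.225505

Final: 0.225505


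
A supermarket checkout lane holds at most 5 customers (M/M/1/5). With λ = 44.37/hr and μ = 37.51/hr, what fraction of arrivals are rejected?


ρ = λ/μ = 44.37/37.51 = 1.1829
P_K = (1−ρ)ρ^K/(1−ρ^(K+1)) = (-0.1829·2.315857)/(1 − 2.739392)
= -0.423535/-1.739392 = 0.243496

Final: 0.243496


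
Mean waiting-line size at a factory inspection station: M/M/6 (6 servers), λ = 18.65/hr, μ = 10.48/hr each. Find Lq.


a = λ/μ = 1.7796; ρ = a/6 = 0.2966
P₀ = 0.168587
Lq = P₀·a^c·ρ / (c!·(1−ρ)²) = 0.168587·31.76182·0.2966/(720·0.49478)
= 0.004458

Final: 0.004458


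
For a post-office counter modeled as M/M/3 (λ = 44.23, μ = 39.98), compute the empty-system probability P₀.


a = λ/μ = 44.23/39.98 = 1.1063; ρ = a/c = 0.3688
Σ_{k=0}^{2} a^k/k! (terms k=0..2) = 1.00000 + 1.10630 + 0.61195 = 2.71826
Tail: a^3/(3!(1−ρ)) = 1.35401/(6·0.6312) = 0.35750
P₀ = 1/(2.71826 + 0.35750) = 1/3.07576 = 0.325123

Final: 0.325123


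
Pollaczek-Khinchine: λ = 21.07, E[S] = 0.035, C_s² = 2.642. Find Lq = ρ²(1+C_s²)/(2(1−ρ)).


ρ = λ·E[S] = 21.07·0.035 = 0.7375
Lq = ρ²(1+C_s²)/(2(1−ρ)) = 0.5438·(1+2.642)/(2·0.2625)
= 0.5438·3.6420/0.5251 = 3.77193

Final: 3.77193


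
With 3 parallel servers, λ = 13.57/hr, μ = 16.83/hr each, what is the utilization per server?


ρ = λ/(cμ) = 13.57/(3·16.83) = 13.57/50.49 = 0.2688

Final: 0.2688


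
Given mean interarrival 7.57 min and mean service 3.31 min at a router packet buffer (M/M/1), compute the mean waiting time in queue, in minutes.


λ = 60/7.57 = 7.9260 /hr
μ = 60/3.31 = 18.1269 /hr
ρ = λ/μ = 7.9260/18.1269 = 0.4373
Wq = ρ/(μ−λ) = 0.4373/(18.1269−7.9260) = 0.04286 hr
In minutes: 0.04286·60 = 2.572 min

Final: 2.572 min


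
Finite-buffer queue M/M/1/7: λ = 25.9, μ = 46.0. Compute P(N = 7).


ρ = λ/μ = 25.9/46.0 = 0.5630
P_K = (1−ρ)ρ^K/(1−ρ^(K+1)) = (0.4370·0.017939)/(1 − 0.010100)
= 0.007838/0.989900 = 0.007918

Final: 0.007918


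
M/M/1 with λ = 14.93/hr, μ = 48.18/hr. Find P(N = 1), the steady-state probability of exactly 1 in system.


ρ = 14.93/48.18 = 0.3099
P_n = (1−ρ)·ρ^n = (1 − 0.3099)·0.3099^1 = 0.6901·0.309880 = 0.213854

Final: 0.213854


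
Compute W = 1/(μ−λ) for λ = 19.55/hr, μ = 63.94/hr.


W = 1/(μ−λ) = 1/(63.94 − 19.55) = 1/44.39 = 0.02253 hr

Final: 0.02253 hr


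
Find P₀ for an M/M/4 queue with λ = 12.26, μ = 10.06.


a = λ/μ = 12.26/10.06 = 1.2187; ρ = a/c = 0.3047
Σ_{k=0}^{3} a^k/k! (terms k=0..3) = 1.00000 + 1.21869 + 0.74260 + 0.30167 = 3.26295
Tail: a^4/(4!(1−ρ)) = 2.20582/(24·0.6953) = 0.13218
P₀ = 1/(3.26295 + 0.13218) = 1/3.39513 = 0.294539

Final: 0.294539


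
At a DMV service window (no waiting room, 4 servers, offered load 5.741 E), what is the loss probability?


B(c,a) = (a^c/c!) / Σ_{k=0}^{c} a^k/k!
a^4/4! = 45.262543
Σ terms (k=0..4): 1.00000 + 5.74100 + 16.47954 + 31.53635 + 45.26254 = 100.019430
B = 45.262543/100.019430 = 0.452537

Final: 0.452537


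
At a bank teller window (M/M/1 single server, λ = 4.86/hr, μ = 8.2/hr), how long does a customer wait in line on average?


ρ = 4.86/8.2 = 0.5927
Wq = ρ/(μ−λ) = 0.5927/(8.2 − 4.86) = 0.5927/3.34 = 0.1774 hr

Final: 0.1774 hr


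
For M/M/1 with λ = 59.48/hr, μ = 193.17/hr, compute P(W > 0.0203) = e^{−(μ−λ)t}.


W ~ Exponential(μ−λ) for M/M/1.
μ − λ = 193.17 − 59.48 = 133.6900
P(W > t) = e^{−(μ−λ)t} = e^{−2.7139} = 0.066277

Final: 0.066277


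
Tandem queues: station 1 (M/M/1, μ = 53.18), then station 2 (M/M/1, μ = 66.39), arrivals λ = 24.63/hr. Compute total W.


Each node sees arrival rate λ = 24.63/hr (tandem ⇒ throughput preserved).
W₁ = 1/(μ₁−λ) = 1/(53.18−24.63) = 0.03503 hr
W₂ = 1/(μ₂−λ) = 1/(66.39−24.63) = 0.02395 hr
W_total = W₁ + W₂ = 0.03503 + 0.02395 = 0.05897 hr

Final: 0.05897 hr


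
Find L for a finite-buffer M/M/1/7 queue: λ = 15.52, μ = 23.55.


ρ = 15.52/23.55 = 0.6590
L = ρ[1 − (K+1)ρ^K + Kρ^(K+1)] / [(1−ρ)(1−ρ^(K+1))]
Numerator: 0.6590·(1 − 8·0.053989 + 7·0.035580) = 0.538520
Denominator: (0.3410)·(0.964420) = 0.328845
L = 0.538520/0.328845 = 1.6376

Final: 1.6376


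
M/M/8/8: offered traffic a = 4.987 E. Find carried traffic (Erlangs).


B(8,4.987) = 0.069439 (Erlang-B)
Carried load = a(1 − B) = 4.987·(1 − 0.069439) = 4.987·0.930561 = 4.6407 E

Final: 4.6407 Erlangs


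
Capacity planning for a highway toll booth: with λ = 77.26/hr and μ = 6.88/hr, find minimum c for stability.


Stability requires cμ > λ ⇔ c > λ/μ.
λ/μ = 77.26/6.88 = 11.2297
Minimum integer c = ⌊11.2297⌋ + 1 = 12
Check: 12·6.88 = 82.56 > 77.26, while 11·6.88 = 75.68 ≤ 77.26

Final: 12 servers


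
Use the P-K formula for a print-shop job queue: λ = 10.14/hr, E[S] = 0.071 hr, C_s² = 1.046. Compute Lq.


ρ = λ·E[S] = 10.14·0.071 = 0.7199
Lq = ρ²(1+C_s²)/(2(1−ρ)) = 0.5183·(1+1.046)/(2·0.2801)
= 0.5183·2.0460/0.5601 = 1.89329

Final: 1.89329


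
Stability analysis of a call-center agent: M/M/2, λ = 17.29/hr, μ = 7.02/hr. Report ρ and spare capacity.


Total capacity cμ = 2·7.02 = 14.04/hr
ρ = λ/(cμ) = 17.29/14.04 = 1.2315
Stable ⇔ ρ < 1: NO
Spare capacity = cμ − λ = 14.04 − 17.29 = -3.25/hr

Final: ρ = 1.2315; unstable; margin = -3.25/hr


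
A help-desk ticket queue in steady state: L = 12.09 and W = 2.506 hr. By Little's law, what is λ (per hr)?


λ = L/W = 12.09/2.506 = 4.8244 /hr

Final: 4.8244 /hr


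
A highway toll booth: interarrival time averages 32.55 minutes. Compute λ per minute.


λ = 1/(interarrival time) in consistent units.
1 minute = 1 min, so λ = 1/32.55 = 0.03072 per minute

Final: 0.03072 /min


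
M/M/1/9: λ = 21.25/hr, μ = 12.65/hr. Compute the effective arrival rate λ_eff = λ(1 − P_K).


ρ = 1.6798; P_K = (1−ρ)ρ^9/(1−ρ^10) = 0.406980
λ_eff = λ(1 − P_K) = 21.25·(1 − 0.406980) = 21.25·0.593020 = 12.6017 /hr

Final: 12.6017 /hr


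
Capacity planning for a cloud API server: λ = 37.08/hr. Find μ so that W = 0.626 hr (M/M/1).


W = 1/(μ−λ) ⇒ μ − λ = 1/W = 1/0.626 = 1.5974
μ = λ + 1/W = 37.08 + 1.5974 = 38.6774 per hr

Final: 38.6774 /hr


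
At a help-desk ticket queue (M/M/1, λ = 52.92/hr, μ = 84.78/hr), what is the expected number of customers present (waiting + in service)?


ρ = λ/μ = 52.92/84.78 = 0.6242
L = ρ/(1−ρ) = 0.6242/(1 − 0.6242) = 0.6242/0.3758 = 1.6610

Final: 1.6610


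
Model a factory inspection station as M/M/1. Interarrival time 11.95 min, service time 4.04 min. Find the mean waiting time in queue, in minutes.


λ = 60/11.95 = 5.0209 /hr
μ = 60/4.04 = 14.8515 /hr
ρ = λ/μ = 5.0209/14.8515 = 0.3381
Wq = ρ/(μ−λ) = 0.3381/(14.8515−5.0209) = 0.03439 hr
In minutes: 0.03439·60 = 2.063 min

Final: 2.063 min


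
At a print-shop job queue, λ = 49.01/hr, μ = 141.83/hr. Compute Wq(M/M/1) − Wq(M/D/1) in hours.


ρ = 49.01/141.83 = 0.3456
Wq(M/M/1) = ρ/(μ−λ) = 0.3456/92.82 = 0.003723 hr
Wq(M/D/1) = ρ/(2(μ−λ)) = 0.001861 hr
Savings = 0.003723 − 0.001861 = 0.001861 hr

Final: 0.001861 hr


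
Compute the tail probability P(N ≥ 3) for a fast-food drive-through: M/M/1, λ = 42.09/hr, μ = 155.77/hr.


ρ = 42.09/155.77 = 0.2702
P(N ≥ n) = ρ^n = 0.2702^3 = 0.019728

Final: 0.019728


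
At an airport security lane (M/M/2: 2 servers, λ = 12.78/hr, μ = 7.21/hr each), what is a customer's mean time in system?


a = 1.7725; ρ = 0.8863; P₀ = 0.060294
Lq = P₀·a^c·ρ/(c!(1−ρ)²) = 6.49000
Wq = Lq/λ = 6.49000/12.78 = 0.50782 hr
W = Wq + 1/μ = 0.50782 + 0.13870 = 0.64652 hr

Final: 0.64652 hr


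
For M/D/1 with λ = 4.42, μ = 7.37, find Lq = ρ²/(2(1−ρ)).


ρ = 4.42/7.37 = 0.5997
M/D/1: Lq = ρ²/(2(1−ρ)) = 0.3597/(2·0.4003) = 0.44929

Final: 0.44929


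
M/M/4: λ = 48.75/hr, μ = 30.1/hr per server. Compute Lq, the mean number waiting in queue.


a = λ/μ = 1.6196; ρ = a/4 = 0.4049
P₀ = 0.195275
Lq = P₀·a^c·ρ / (c!·(1−ρ)²) = 0.195275·6.88070·0.4049/(24·0.35414)
= 0.06401

Final: 0.06401


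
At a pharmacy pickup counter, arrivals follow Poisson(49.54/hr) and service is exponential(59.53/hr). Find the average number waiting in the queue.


ρ = 49.54/59.53 = 0.8322
Lq = ρ²/(1−ρ) = 0.6925/0.1678 = 4.1268

Final: 4.1268


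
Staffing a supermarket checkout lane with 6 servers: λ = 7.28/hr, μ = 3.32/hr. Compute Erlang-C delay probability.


a = λ/μ = 2.1928; ρ = a/6 = 0.3655
P₀ = 0.111319 (from M/M/c formula)
C(c,a) = [a^c/(c!(1−ρ))]·P₀ = [111.16288/(720·0.6345)]·0.111319
= 0.24332·0.111319 = 0.027086

Final: 0.027086


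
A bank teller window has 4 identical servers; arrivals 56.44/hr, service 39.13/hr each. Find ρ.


ρ = λ/(cμ) = 56.44/(4·39.13) = 56.44/156.52 = 0.3606

Final: 0.3606


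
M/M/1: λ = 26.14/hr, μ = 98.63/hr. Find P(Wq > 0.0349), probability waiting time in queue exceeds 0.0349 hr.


ρ = 26.14/98.63 = 0.2650
P(Wq > t) = ρ·e^{−(μ−λ)t} = 0.2650·e^{−2.5299}
= 0.2650·0.079667 = 0.021114

Final: 0.021114


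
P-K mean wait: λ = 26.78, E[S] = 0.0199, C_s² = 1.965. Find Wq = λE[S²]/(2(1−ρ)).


ρ = λ·E[S] = 26.78·0.0199 = 0.5329
E[S²] = E[S]²(1+C_s²) = 0.0199²·(1+1.965) = 0.001174
Wq = λ·E[S²]/(2(1−ρ)) = 26.78·0.001174/(2·0.4671) = 0.03366 hr

Final: 0.03366 hr


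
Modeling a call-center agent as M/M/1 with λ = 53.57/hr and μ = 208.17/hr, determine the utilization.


ρ = λ/μ = 53.57/208.17 = 0.2573

Final: 0.2573


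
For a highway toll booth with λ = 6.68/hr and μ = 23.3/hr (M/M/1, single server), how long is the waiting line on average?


ρ = 6.68/23.3 = 0.2867
Lq = ρ²/(1−ρ) = 0.08219/0.7133 = 0.1152

Final: 0.1152


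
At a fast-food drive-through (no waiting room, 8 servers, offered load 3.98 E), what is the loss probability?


B(c,a) = (a^c/c!) / Σ_{k=0}^{c} a^k/k!
a^8/8! = 1.561507
Σ terms (k=0..8): 1.00000 + 3.98000 + 7.92020 + 10.50747 + 10.45493 + 8.32212 + 5.52034 + 3.13871 + 1.56151 = 52.405273
B = 1.561507/52.405273 = 0.029797

Final: 0.029797


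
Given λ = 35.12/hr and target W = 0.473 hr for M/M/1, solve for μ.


W = 1/(μ−λ) ⇒ μ − λ = 1/W = 1/0.473 = 2.1142
μ = λ + 1/W = 35.12 + 2.1142 = 37.2342 per hr

Final: 37.2342 /hr


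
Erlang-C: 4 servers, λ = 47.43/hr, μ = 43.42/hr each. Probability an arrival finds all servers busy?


a = λ/μ = 1.0924; ρ = a/4 = 0.2731
P₀ = 0.334692 (from M/M/c formula)
C(c,a) = [a^c/(c!(1−ρ))]·P₀ = [1.42381/(24·0.7269)]·0.334692
= 0.08161·0.334692 = 0.027315

Final: 0.027315


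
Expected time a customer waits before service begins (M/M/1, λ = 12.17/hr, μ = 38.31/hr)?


ρ = 12.17/38.31 = 0.3177
Wq = ρ/(μ−λ) = 0.3177/(38.31 − 12.17) = 0.3177/26.14 = 0.01215 hr

Final: 0.01215 hr


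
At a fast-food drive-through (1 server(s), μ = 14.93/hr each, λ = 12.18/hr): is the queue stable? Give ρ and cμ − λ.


Total capacity cμ = 1·14.93 = 14.93/hr
ρ = λ/(cμ) = 12.18/14.93 = 0.8158
Stable ⇔ ρ < 1: YES
Spare capacity = cμ − λ = 14.93 − 12.18 = 2.75/hr

Final: ρ = 0.8158; stable; margin = 2.75/hr


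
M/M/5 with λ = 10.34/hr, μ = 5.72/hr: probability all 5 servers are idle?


a = λ/μ = 10.34/5.72 = 1.8077; ρ = a/c = 0.3615
Σ_{k=0}^{4} a^k/k! (terms k=0..4) = 1.00000 + 1.80769 + 1.63388 + 0.98451 + 0.44492 = 5.87101
Tail: a^5/(5!(1−ρ)) = 19.30290/(120·0.6385) = 0.25195
P₀ = 1/(5.87101 + 0.25195) = 1/6.12295 = 0.163320

Final: 0.163320


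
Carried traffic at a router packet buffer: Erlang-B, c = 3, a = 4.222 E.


B(3,4.222) = 0.470170 (Erlang-B)
Carried load = a(1 − B) = 4.222·(1 − 0.470170) = 4.222·0.529830 = 2.2369 E

Final: 2.2369 Erlangs


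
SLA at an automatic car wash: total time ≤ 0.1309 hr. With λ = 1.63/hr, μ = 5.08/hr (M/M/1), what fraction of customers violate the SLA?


W ~ Exponential(μ−λ) for M/M/1.
μ − λ = 5.08 − 1.63 = 3.4500
P(W > t) = e^{−(μ−λ)t} = e^{−0.4516} = 0.636606

Final: 0.636606


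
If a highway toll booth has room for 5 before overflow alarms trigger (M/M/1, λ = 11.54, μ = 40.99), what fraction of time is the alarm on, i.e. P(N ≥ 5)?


ρ = 11.54/40.99 = 0.2815
P(N ≥ n) = ρ^n = 0.2815^5 = 0.001769

Final: 0.001769


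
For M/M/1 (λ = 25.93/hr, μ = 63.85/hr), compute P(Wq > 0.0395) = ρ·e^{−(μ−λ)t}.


ρ = 25.93/63.85 = 0.4061
P(Wq > t) = ρ·e^{−(μ−λ)t} = 0.4061·e^{−1.4978}
= 0.4061·0.223613 = 0.090811

Final: 0.090811


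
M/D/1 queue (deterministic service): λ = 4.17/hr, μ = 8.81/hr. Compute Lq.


ρ = 4.17/8.81 = 0.4733
M/D/1: Lq = ρ²/(2(1−ρ)) = 0.2240/(2·0.5267) = 0.21269

Final: 0.21269


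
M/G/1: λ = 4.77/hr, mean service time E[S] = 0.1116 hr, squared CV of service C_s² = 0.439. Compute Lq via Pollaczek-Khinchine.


ρ = λ·E[S] = 4.77·0.1116 = 0.5323
Lq = ρ²(1+C_s²)/(2(1−ρ)) = 0.2834·(1+0.439)/(2·0.4677)
= 0.2834·1.4390/0.9353 = 0.43597

Final: 0.43597


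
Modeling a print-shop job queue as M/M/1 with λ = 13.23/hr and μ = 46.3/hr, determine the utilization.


ρ = λ/μ = 13.23/46.3 = 0.2857

Final: 0.2857


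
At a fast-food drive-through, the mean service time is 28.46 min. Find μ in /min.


μ = 1/(service time) in consistent units.
1 minute = 1 min, so μ = 1/28.46 = 0.03514 per minute

Final: 0.03514 /min


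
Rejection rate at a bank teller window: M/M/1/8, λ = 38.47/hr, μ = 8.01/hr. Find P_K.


ρ = λ/μ = 38.47/8.01 = 4.8027
P_K = (1−ρ)ρ^K/(1−ρ^(K+1)) = (-3.8027·283085.328545)/(1 − 1359587.089777)
= -1076501.761233/-1359586.089777 = 0.791786

Final: 0.791786


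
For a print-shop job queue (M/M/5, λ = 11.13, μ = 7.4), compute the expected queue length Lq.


a = λ/μ = 1.5041; ρ = a/5 = 0.3008
P₀ = 0.221868
Lq = P₀·a^c·ρ / (c!·(1−ρ)²) = 0.221868·7.69692·0.3008/(120·0.48887)
= 0.008757

Final: 0.008757


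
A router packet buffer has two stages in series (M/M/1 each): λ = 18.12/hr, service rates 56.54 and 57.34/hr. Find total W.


Each node sees arrival rate λ = 18.12/hr (tandem ⇒ throughput preserved).
W₁ = 1/(μ₁−λ) = 1/(56.54−18.12) = 0.02603 hr
W₂ = 1/(μ₂−λ) = 1/(57.34−18.12) = 0.02550 hr
W_total = W₁ + W₂ = 0.02603 + 0.02550 = 0.05153 hr

Final: 0.05153 hr


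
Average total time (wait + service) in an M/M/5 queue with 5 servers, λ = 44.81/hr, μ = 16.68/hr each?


a = 2.6865; ρ = 0.5373; P₀ = 0.065718
Lq = P₀·a^c·ρ/(c!(1−ρ)²) = 0.19230
Wq = Lq/λ = 0.19230/44.81 = 0.004292 hr
W = Wq + 1/μ = 0.004292 + 0.05995 = 0.06424 hr

Final: 0.06424 hr


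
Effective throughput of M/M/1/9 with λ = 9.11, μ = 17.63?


ρ = 0.5167; P_K = (1−ρ)ρ^9/(1−ρ^10) = 0.001271
λ_eff = λ(1 − P_K) = 9.11·(1 − 0.001271) = 9.11·0.998729 = 9.0984 /hr

Final: 9.0984 /hr


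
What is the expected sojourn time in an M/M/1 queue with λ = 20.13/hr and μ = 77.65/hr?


W = 1/(μ−λ) = 1/(77.65 − 20.13) = 1/57.52 = 0.01739 hr

Final: 0.01739 hr


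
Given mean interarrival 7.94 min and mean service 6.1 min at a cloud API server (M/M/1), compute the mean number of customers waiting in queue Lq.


λ = 60/7.94 = 7.5567 /hr
μ = 60/6.1 = 9.8361 /hr
ρ = λ/μ = 7.5567/9.8361 = 0.7683
Lq = ρ²/(1−ρ) = 0.5902/0.2317 = 2.5470

Final: 2.5470


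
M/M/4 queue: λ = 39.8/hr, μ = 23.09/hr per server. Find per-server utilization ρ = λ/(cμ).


ρ = λ/(cμ) = 39.8/(4·23.09) = 39.8/92.36 = 0.4309

Final: 0.4309


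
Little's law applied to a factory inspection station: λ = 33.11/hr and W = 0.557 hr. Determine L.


L = λW = 33.11·0.557 = 18.4423

Final: 18.4423


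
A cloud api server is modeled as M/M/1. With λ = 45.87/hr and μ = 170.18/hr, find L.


ρ = λ/μ = 45.87/170.18 = 0.2695
L = ρ/(1−ρ) = 0.2695/(1 − 0.2695) = 0.2695/0.7305 = 0.3690

Final: 0.3690


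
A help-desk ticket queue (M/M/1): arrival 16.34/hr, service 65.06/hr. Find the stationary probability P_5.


ρ = 16.34/65.06 = 0.2512
P_n = (1−ρ)·ρ^n = (1 − 0.2512)·0.2512^5 = 0.7488·0.0009993 = 0.0007483

Final: 0.0007483


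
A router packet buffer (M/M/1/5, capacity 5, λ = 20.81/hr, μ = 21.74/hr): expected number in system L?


ρ = 20.81/21.74 = 0.9572
L = ρ[1 − (K+1)ρ^K + Kρ^(K+1)] / [(1−ρ)(1−ρ^(K+1))]
Numerator: 0.9572·(1 − 6·0.803642 + 5·0.769264) = 0.023419
Denominator: (0.04278)·(0.230736) = 0.009871
L = 0.023419/0.009871 = 2.3726

Final: 2.3726


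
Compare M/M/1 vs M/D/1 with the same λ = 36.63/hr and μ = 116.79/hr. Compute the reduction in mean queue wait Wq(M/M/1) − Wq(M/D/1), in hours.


ρ = 36.63/116.79 = 0.3136
Wq(M/M/1) = ρ/(μ−λ) = 0.3136/80.16 = 0.003913 hr
Wq(M/D/1) = ρ/(2(μ−λ)) = 0.001956 hr
Savings = 0.003913 − 0.001956 = 0.001956 hr

Final: 0.001956 hr


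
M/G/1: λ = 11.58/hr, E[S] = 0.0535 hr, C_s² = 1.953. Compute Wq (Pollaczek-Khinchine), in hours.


ρ = λ·E[S] = 11.58·0.0535 = 0.6195
E[S²] = E[S]²(1+C_s²) = 0.0535²·(1+1.953) = 0.008452
Wq = λ·E[S²]/(2(1−ρ)) = 11.58·0.008452/(2·0.3805) = 0.12863 hr

Final: 0.12863 hr


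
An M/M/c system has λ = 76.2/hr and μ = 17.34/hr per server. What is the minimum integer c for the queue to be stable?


Stability requires cμ > λ ⇔ c > λ/μ.
λ/μ = 76.2/17.34 = 4.3945
Minimum integer c = ⌊4.3945⌋ + 1 = 5
Check: 5·17.34 = 86.70 > 76.2, while 4·17.34 = 69.36 ≤ 76.2

Final: 5 servers


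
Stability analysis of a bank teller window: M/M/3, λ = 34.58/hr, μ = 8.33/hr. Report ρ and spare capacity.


Total capacity cμ = 3·8.33 = 24.99/hr
ρ = λ/(cμ) = 34.58/24.99 = 1.3838
Stable ⇔ ρ < 1: NO
Spare capacity = cμ − λ = 24.99 − 34.58 = -9.59/hr

Final: ρ = 1.3838; unstable; margin = -9.59/hr


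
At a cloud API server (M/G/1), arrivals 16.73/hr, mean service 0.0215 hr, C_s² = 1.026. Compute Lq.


ρ = λ·E[S] = 16.73·0.0215 = 0.3597
Lq = ρ²(1+C_s²)/(2(1−ρ)) = 0.1294·(1+1.026)/(2·0.6403)
= 0.1294·2.0260/1.2806 = 0.20469

Final: 0.20469


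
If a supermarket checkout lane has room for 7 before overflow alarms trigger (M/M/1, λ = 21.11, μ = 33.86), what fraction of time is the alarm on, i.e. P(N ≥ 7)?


ρ = 21.11/33.86 = 0.6234
P(N ≥ n) = ρ^n = 0.6234^7 = 0.036611

Final: 0.036611


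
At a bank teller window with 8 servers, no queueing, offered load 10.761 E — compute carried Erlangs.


B(8,10.761) = 0.372560 (Erlang-B)
Carried load = a(1 − B) = 10.761·(1 − 0.372560) = 10.761·0.627440 = 6.7519 E

Final: 6.7519 Erlangs


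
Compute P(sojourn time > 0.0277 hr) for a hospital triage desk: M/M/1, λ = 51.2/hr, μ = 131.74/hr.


W ~ Exponential(μ−λ) for M/M/1.
μ − λ = 131.74 − 51.2 = 80.5400
P(W > t) = e^{−(μ−λ)t} = e^{−2.2310} = 0.107425

Final: 0.107425


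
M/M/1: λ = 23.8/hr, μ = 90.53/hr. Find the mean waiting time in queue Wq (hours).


ρ = 23.8/90.53 = 0.2629
Wq = ρ/(μ−λ) = 0.2629/(90.53 − 23.8) = 0.2629/66.73 = 0.003940 hr

Final: 0.003940 hr


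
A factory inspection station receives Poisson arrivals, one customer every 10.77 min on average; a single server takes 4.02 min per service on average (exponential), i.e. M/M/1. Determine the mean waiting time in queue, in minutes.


λ = 60/10.77 = 5.5710 /hr
μ = 60/4.02 = 14.9254 /hr
ρ = λ/μ = 5.5710/14.9254 = 0.3733
Wq = ρ/(μ−λ) = 0.3733/(14.9254−5.5710) = 0.03990 hr
In minutes: 0.03990·60 = 2.394 min

Final: 2.394 min


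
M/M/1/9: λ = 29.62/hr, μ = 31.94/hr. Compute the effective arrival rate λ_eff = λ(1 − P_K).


ρ = 0.9274; P_K = (1−ρ)ρ^9/(1−ρ^10) = 0.069580
λ_eff = λ(1 − P_K) = 29.62·(1 − 0.069580) = 29.62·0.930420 = 27.5590 /hr

Final: 27.5590 /hr


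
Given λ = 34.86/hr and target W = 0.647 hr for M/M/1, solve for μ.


W = 1/(μ−λ) ⇒ μ − λ = 1/W = 1/0.647 = 1.5456
μ = λ + 1/W = 34.86 + 1.5456 = 36.4056 per hr

Final: 36.4056 /hr


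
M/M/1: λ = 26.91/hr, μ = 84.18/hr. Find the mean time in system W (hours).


W = 1/(μ−λ) = 1/(84.18 − 26.91) = 1/57.27 = 0.01746 hr

Final: 0.01746 hr


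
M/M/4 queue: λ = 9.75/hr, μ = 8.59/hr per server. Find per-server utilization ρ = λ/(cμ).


ρ = λ/(cμ) = 9.75/(4·8.59) = 9.75/34.36 = 0.2838

Final: 0.2838


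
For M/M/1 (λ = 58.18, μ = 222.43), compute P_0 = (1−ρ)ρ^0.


ρ = 58.18/222.43 = 0.2616
P_n = (1−ρ)·ρ^n = (1 − 0.2616)·0.2616^0 = 0.7384·1.000000 = 0.738435

Final: 0.738435


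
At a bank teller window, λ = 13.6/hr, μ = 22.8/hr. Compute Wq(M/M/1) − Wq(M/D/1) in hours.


ρ = 13.6/22.8 = 0.5965
Wq(M/M/1) = ρ/(μ−λ) = 0.5965/9.20 = 0.06484 hr
Wq(M/D/1) = ρ/(2(μ−λ)) = 0.03242 hr
Savings = 0.06484 − 0.03242 = 0.03242 hr

Final: 0.03242 hr


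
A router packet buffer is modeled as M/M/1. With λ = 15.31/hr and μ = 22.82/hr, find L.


ρ = λ/μ = 15.31/22.82 = 0.6709
L = ρ/(1−ρ) = 0.6709/(1 − 0.6709) = 0.6709/0.3291 = 2.0386

Final: 2.0386


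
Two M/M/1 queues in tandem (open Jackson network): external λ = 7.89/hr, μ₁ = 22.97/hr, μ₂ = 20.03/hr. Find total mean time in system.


Each node sees arrival rate λ = 7.89/hr (tandem ⇒ throughput preserved).
W₁ = 1/(μ₁−λ) = 1/(22.97−7.89) = 0.06631 hr
W₂ = 1/(μ₂−λ) = 1/(20.03−7.89) = 0.08237 hr
W_total = W₁ + W₂ = 0.06631 + 0.08237 = 0.14869 hr

Final: 0.14869 hr


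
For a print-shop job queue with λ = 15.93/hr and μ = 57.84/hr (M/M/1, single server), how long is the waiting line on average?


ρ = 15.93/57.84 = 0.2754
Lq = ρ²/(1−ρ) = 0.07585/0.7246 = 0.1047

Final: 0.1047


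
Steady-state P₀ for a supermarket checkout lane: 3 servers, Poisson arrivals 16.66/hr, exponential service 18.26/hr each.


a = λ/μ = 16.66/18.26 = 0.9124; ρ = a/c = 0.3041
Σ_{k=0}^{2} a^k/k! (terms k=0..2) = 1.00000 + 0.91238 + 0.41622 = 2.32859
Tail: a^3/(3!(1−ρ)) = 0.75949/(6·0.6959) = 0.18190
P₀ = 1/(2.32859 + 0.18190) = 1/2.51050 = 0.398328

Final: 0.398328


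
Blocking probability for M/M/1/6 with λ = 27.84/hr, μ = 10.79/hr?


ρ = λ/μ = 27.84/10.79 = 2.5802
P_K = (1−ρ)ρ^K/(1−ρ^(K+1)) = (-1.5802·295.043953)/(1 − 761.262617)
= -466.218665/-760.262617 = 0.613234

Final: 0.613234


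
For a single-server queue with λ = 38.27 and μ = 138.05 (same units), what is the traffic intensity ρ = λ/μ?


ρ = λ/μ = 38.27/138.05 = 0.2772

Final: 0.2772


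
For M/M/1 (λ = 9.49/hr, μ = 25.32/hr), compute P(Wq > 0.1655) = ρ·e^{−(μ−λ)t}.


ρ = 9.49/25.32 = 0.3748
P(Wq > t) = ρ·e^{−(μ−λ)t} = 0.3748·e^{−2.6199}
= 0.3748·0.072813 = 0.027290

Final: 0.027290


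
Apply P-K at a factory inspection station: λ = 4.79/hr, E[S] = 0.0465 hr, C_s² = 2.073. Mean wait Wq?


ρ = λ·E[S] = 4.79·0.0465 = 0.2227
E[S²] = E[S]²(1+C_s²) = 0.0465²·(1+2.073) = 0.006645
Wq = λ·E[S²]/(2(1−ρ)) = 4.79·0.006645/(2·0.7773) = 0.02047 hr

Final: 0.02047 hr


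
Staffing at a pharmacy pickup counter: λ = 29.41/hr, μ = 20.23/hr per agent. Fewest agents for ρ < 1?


Stability requires cμ > λ ⇔ c > λ/μ.
λ/μ = 29.41/20.23 = 1.4538
Minimum integer c = ⌊1.4538⌋ + 1 = 2
Check: 2·20.23 = 40.46 > 29.41, while 1·20.23 = 20.23 ≤ 29.41

Final: 2 servers


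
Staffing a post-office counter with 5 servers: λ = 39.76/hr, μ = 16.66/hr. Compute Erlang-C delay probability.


a = λ/μ = 2.3866; ρ = a/5 = 0.4773
P₀ = 0.090205 (from M/M/c formula)
C(c,a) = [a^c/(c!(1−ρ))]·P₀ = [77.42066/(120·0.5227)]·0.090205
= 1.23433·0.090205 = 0.111343

Final: 0.111343


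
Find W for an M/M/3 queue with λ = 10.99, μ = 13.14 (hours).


a = 0.8364; ρ = 0.2788; P₀ = 0.430784
Lq = P₀·a^c·ρ/(c!(1−ρ)²) = 0.02252
Wq = Lq/λ = 0.02252/10.99 = 0.002049 hr
W = Wq + 1/μ = 0.002049 + 0.07610 = 0.07815 hr

Final: 0.07815 hr


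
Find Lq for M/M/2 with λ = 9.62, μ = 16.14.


a = λ/μ = 0.5960; ρ = a/2 = 0.2980
P₀ = 0.540811
Lq = P₀·a^c·ρ / (c!·(1−ρ)²) = 0.540811·0.35526·0.2980/(2·0.49278)
= 0.05810

Final: 0.05810


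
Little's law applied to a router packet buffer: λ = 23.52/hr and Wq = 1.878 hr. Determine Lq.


Lq = λWq = 23.52·1.878 = 44.1706

Final: 44.1706


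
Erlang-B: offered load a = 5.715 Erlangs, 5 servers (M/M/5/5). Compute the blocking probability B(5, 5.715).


B(c,a) = (a^c/c!) / Σ_{k=0}^{c} a^k/k!
a^5/5! = 50.804236
Σ terms (k=0..5): 1.00000 + 5.71500 + 16.33061 + 31.10982 + 44.44815 + 50.80424 = 149.407816
B = 50.804236/149.407816 = 0.340037

Final: 0.340037


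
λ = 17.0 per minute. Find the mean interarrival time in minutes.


Mean interarrival time = 1/λ = 1/17.0 minute = 0.05882 minute
In minutes: 0.05882 × 1 = 0.05882 min

Final: 0.05882 min


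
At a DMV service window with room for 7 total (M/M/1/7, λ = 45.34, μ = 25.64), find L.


ρ = 45.34/25.64 = 1.7683
L = ρ[1 − (K+1)ρ^K + Kρ^(K+1)] / [(1−ρ)(1−ρ^(K+1))]
Numerator: 1.7683·(1 − 8·54.068518 + 7·95.611022) = 420.383514
Denominator: (-0.7683)·(-94.611022) = 72.692556
L = 420.383514/72.692556 = 5.7830

Final: 5.7830


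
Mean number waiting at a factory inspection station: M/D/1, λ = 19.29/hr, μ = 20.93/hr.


ρ = 19.29/20.93 = 0.9216
M/D/1: Lq = ρ²/(2(1−ρ)) = 0.8494/(2·0.07836) = 5.42028

Final: 5.42028


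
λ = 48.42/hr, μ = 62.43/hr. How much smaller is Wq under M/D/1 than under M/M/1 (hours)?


ρ = 48.42/62.43 = 0.7756
Wq(M/M/1) = ρ/(μ−λ) = 0.7756/14.01 = 0.05536 hr
Wq(M/D/1) = ρ/(2(μ−λ)) = 0.02768 hr
Savings = 0.05536 − 0.02768 = 0.02768 hr

Final: 0.02768 hr


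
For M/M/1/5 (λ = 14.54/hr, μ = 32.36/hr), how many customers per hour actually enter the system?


ρ = 0.4493; P_K = (1−ρ)ρ^5/(1−ρ^6) = 0.010169
λ_eff = λ(1 − P_K) = 14.54·(1 − 0.010169) = 14.54·0.989831 = 14.3921 /hr

Final: 14.3921 /hr


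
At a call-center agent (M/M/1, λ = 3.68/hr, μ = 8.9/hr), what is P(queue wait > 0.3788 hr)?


ρ = 3.68/8.9 = 0.4135
P(Wq > t) = ρ·e^{−(μ−λ)t} = 0.4135·e^{−1.9773}
= 0.4135·0.138438 = 0.057242

Final: 0.057242


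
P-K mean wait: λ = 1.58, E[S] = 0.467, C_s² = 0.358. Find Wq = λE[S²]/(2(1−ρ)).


ρ = λ·E[S] = 1.58·0.467 = 0.7379
E[S²] = E[S]²(1+C_s²) = 0.467²·(1+0.358) = 0.296165
Wq = λ·E[S²]/(2(1−ρ)) = 1.58·0.296165/(2·0.2621) = 0.89254 hr

Final: 0.89254 hr


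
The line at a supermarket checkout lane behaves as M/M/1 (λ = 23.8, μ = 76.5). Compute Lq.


ρ = 23.8/76.5 = 0.3111
Lq = ρ²/(1−ρ) = 0.09679/0.6889 = 0.1405

Final: 0.1405


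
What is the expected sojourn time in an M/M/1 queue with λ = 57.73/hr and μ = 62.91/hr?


W = 1/(μ−λ) = 1/(62.91 − 57.73) = 1/5.18 = 0.1931 hr

Final: 0.1931 hr


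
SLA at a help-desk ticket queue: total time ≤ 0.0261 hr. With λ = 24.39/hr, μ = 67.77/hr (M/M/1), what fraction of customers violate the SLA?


W ~ Exponential(μ−λ) for M/M/1.
μ − λ = 67.77 − 24.39 = 43.3800
P(W > t) = e^{−(μ−λ)t} = e^{−1.1322} = 0.322318

Final: 0.322318


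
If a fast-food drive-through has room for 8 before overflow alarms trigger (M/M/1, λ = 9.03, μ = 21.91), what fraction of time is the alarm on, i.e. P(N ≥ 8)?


ρ = 9.03/21.91 = 0.4121
P(N ≥ n) = ρ^n = 0.4121^8 = 0.0008325

Final: 0.0008325


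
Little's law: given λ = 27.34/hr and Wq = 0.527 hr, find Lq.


Lq = λWq = 27.34·0.527 = 14.4082

Final: 14.4082


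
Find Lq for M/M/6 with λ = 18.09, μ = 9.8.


a = λ/μ = 1.8459; ρ = a/6 = 0.3077
P₀ = 0.157737
Lq = P₀·a^c·ρ / (c!·(1−ρ)²) = 0.157737·39.56170·0.3077/(720·0.47934)
= 0.005563

Final: 0.005563


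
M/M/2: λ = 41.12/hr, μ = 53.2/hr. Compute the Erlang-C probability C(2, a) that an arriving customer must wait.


a = λ/μ = 0.7729; ρ = a/2 = 0.3865
P₀ = 0.442516 (from M/M/c formula)
C(c,a) = [a^c/(c!(1−ρ))]·P₀ = [0.59742/(2·0.6135)]·0.442516
= 0.48687·0.442516 = 0.215449

Final: 0.215449


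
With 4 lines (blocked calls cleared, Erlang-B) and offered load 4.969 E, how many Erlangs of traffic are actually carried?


B(4,4.969) = 0.395886 (Erlang-B)
Carried load = a(1 − B) = 4.969·(1 − 0.395886) = 4.969·0.604114 = 3.0018 E

Final: 3.0018 Erlangs


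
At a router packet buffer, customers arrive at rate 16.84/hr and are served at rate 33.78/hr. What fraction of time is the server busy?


ρ = λ/μ = 16.84/33.78 = 0.4985

Final: 0.4985


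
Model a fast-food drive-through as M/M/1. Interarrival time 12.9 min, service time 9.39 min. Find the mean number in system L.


λ = 60/12.9 = 4.6512 /hr
μ = 60/9.39 = 6.3898 /hr
ρ = λ/μ = 4.6512/6.3898 = 0.7279
L = ρ/(1−ρ) = 0.7279/0.2721 = 2.6752

Final: 2.6752


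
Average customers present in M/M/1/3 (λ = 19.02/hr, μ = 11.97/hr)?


ρ = 19.02/11.97 = 1.5890
L = ρ[1 − (K+1)ρ^K + Kρ^(K+1)] / [(1−ρ)(1−ρ^(K+1))]
Numerator: 1.5890·(1 − 4·4.011891 + 3·6.374784) = 6.477904
Denominator: (-0.5890)·(-5.374784) = 3.165599
L = 6.477904/3.165599 = 2.0463

Final: 2.0463


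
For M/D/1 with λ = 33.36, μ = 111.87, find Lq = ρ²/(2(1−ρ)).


ρ = 33.36/111.87 = 0.2982
M/D/1: Lq = ρ²/(2(1−ρ)) = 0.08893/(2·0.7018) = 0.06336

Final: 0.06336


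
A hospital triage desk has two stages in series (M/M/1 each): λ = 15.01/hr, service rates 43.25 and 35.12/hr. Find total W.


Each node sees arrival rate λ = 15.01/hr (tandem ⇒ throughput preserved).
W₁ = 1/(μ₁−λ) = 1/(43.25−15.01) = 0.03541 hr
W₂ = 1/(μ₂−λ) = 1/(35.12−15.01) = 0.04973 hr
W_total = W₁ + W₂ = 0.03541 + 0.04973 = 0.08514 hr

Final: 0.08514 hr


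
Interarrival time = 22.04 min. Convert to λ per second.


λ = 1/(interarrival time) in consistent units.
1 second = 0.0166667 min, so λ = 0.0166667/22.04 = 0.0007562 per second

Final: 0.0007562 /sec


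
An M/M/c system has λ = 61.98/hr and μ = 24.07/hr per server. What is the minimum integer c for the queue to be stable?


Stability requires cμ > λ ⇔ c > λ/μ.
λ/μ = 61.98/24.07 = 2.5750
Minimum integer c = ⌊2.5750⌋ + 1 = 3
Check: 3·24.07 = 72.21 > 61.98, while 2·24.07 = 48.14 ≤ 61.98

Final: 3 servers


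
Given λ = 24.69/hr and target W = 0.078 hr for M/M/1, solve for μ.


W = 1/(μ−λ) ⇒ μ − λ = 1/W = 1/0.078 = 12.8205
μ = λ + 1/W = 24.69 + 12.8205 = 37.5105 per hr

Final: 37.5105 /hr


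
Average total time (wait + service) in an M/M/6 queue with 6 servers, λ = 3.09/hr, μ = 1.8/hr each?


a = 1.7167; ρ = 0.2861; P₀ = 0.179560
Lq = P₀·a^c·ρ/(c!(1−ρ)²) = 0.003583
Wq = Lq/λ = 0.003583/3.09 = 0.001160 hr
W = Wq + 1/μ = 0.001160 + 0.55556 = 0.55672 hr

Final: 0.55672 hr


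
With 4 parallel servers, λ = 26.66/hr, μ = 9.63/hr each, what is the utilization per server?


ρ = λ/(cμ) = 26.66/(4·9.63) = 26.66/38.52 = 0.6921

Final: 0.6921


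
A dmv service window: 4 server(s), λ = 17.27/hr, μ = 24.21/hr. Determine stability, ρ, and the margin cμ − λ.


Total capacity cμ = 4·24.21 = 96.84/hr
ρ = λ/(cμ) = 17.27/96.84 = 0.1783
Stable ⇔ ρ < 1: YES
Spare capacity = cμ − λ = 96.84 − 17.27 = 79.57/hr

Final: ρ = 0.1783; stable; margin = 79.57/hr


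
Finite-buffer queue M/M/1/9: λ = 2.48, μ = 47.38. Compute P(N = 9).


ρ = λ/μ = 2.48/47.38 = 0.05234
P_K = (1−ρ)ρ^K/(1−ρ^(K+1)) = (0.9477·2.949e-12)/(1 − 1.544e-13)
= 2.795e-12/1.000000 = 2.795e-12

Final: 2.795e-12


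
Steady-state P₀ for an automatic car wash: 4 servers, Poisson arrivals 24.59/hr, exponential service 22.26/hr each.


a = λ/μ = 24.59/22.26 = 1.1047; ρ = a/c = 0.2762
Σ_{k=0}^{3} a^k/k! (terms k=0..3) = 1.00000 + 1.10467 + 0.61015 + 0.22467 = 2.93949
Tail: a^4/(4!(1−ρ)) = 1.48913/(24·0.7238) = 0.08572
P₀ = 1/(2.93949 + 0.08572) = 1/3.02521 = 0.330555

Final: 0.330555


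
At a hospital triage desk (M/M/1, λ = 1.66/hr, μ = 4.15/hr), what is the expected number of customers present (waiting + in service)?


ρ = λ/μ = 1.66/4.15 = 0.4000
L = ρ/(1−ρ) = 0.4000/(1 − 0.4000) = 0.4000/0.6000 = 0.6667

Final: 0.6667


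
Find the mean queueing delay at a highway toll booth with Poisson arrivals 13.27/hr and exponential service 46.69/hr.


ρ = 13.27/46.69 = 0.2842
Wq = ρ/(μ−λ) = 0.2842/(46.69 − 13.27) = 0.2842/33.42 = 0.008504 hr

Final: 0.008504 hr


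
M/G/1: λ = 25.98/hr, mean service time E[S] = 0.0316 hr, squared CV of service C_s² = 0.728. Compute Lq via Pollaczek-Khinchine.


ρ = λ·E[S] = 25.98·0.0316 = 0.8210
Lq = ρ²(1+C_s²)/(2(1−ρ)) = 0.6740·(1+0.728)/(2·0.1790)
= 0.6740·1.7280/0.3581 = 3.25264

Final: 3.25264


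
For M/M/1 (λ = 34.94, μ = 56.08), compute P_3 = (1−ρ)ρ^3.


ρ = 34.94/56.08 = 0.6230
P_n = (1−ρ)·ρ^n = (1 − 0.6230)·0.6230^3 = 0.3770·0.241849 = 0.091168

Final: 0.091168


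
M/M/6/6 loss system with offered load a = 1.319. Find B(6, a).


B(c,a) = (a^c/c!) / Σ_{k=0}^{c} a^k/k!
a^6/6! = 0.007314
Σ terms (k=0..6): 1.00000 + 1.31900 + 0.86988 + 0.38246 + 0.12612 + 0.03327 + 0.007314 = 3.738036
B = 0.007314/3.738036 = 0.001957

Final: 0.001957


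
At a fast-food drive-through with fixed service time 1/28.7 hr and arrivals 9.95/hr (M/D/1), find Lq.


ρ = 9.95/28.7 = 0.3467
M/D/1: Lq = ρ²/(2(1−ρ)) = 0.1202/(2·0.6533) = 0.09199

Final: 0.09199


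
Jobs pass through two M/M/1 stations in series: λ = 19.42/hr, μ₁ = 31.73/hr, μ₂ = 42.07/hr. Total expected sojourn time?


Each node sees arrival rate λ = 19.42/hr (tandem ⇒ throughput preserved).
W₁ = 1/(μ₁−λ) = 1/(31.73−19.42) = 0.08123 hr
W₂ = 1/(μ₂−λ) = 1/(42.07−19.42) = 0.04415 hr
W_total = W₁ + W₂ = 0.08123 + 0.04415 = 0.12538 hr

Final: 0.12538 hr


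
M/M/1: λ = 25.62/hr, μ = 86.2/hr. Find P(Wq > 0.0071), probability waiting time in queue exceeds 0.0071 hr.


ρ = 25.62/86.2 = 0.2972
P(Wq > t) = ρ·e^{−(μ−λ)t} = 0.2972·e^{−0.4301}
= 0.2972·0.650432 = 0.193319

Final: 0.193319


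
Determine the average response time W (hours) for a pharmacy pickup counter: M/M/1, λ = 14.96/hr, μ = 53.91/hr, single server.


W = 1/(μ−λ) = 1/(53.91 − 14.96) = 1/38.95 = 0.02567 hr

Final: 0.02567 hr


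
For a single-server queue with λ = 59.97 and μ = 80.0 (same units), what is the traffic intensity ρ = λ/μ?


ρ = λ/μ = 59.97/80.0 = 0.7496

Final: 0.7496


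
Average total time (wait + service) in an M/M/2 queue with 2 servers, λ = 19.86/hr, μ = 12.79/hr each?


a = 1.5528; ρ = 0.7764; P₀ = 0.125880
Lq = P₀·a^c·ρ/(c!(1−ρ)²) = 2.35631
Wq = Lq/λ = 2.35631/19.86 = 0.11865 hr
W = Wq + 1/μ = 0.11865 + 0.07819 = 0.19683 hr

Final: 0.19683 hr


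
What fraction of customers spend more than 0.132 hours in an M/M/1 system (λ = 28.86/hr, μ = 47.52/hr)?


W ~ Exponential(μ−λ) for M/M/1.
μ − λ = 47.52 − 28.86 = 18.6600
P(W > t) = e^{−(μ−λ)t} = e^{−2.4631} = 0.085169

Final: 0.085169


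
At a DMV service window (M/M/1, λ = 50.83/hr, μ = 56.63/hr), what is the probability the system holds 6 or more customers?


ρ = 50.83/56.63 = 0.8976
P(N ≥ n) = ρ^n = 0.8976^6 = 0.522927

Final: 0.522927


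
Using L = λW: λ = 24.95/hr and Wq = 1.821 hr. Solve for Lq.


Lq = λWq = 24.95·1.821 = 45.4339

Final: 45.4339


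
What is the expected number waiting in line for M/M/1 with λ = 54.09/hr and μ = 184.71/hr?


ρ = 54.09/184.71 = 0.2928
Lq = ρ²/(1−ρ) = 0.08575/0.7072 = 0.1213

Final: 0.1213


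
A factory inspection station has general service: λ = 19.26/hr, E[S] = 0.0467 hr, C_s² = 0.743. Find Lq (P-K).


ρ = λ·E[S] = 19.26·0.0467 = 0.8994
Lq = ρ²(1+C_s²)/(2(1−ρ)) = 0.8090·(1+0.743)/(2·0.1006)
= 0.8090·1.7430/0.2011 = 7.01128

Final: 7.01128


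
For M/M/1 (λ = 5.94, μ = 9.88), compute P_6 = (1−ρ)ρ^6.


ρ = 5.94/9.88 = 0.6012
P_n = (1−ρ)·ρ^n = (1 − 0.6012)·0.6012^6 = 0.3988·0.047226 = 0.018833

Final: 0.018833


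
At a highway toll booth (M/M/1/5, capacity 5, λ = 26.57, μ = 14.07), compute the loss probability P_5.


ρ = λ/μ = 26.57/14.07 = 1.8884
P_K = (1−ρ)ρ^K/(1−ρ^(K+1)) = (-0.8884·24.015260)/(1 − 45.350778)
= -21.335518/-44.350778 = 0.481063

Final: 0.481063
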